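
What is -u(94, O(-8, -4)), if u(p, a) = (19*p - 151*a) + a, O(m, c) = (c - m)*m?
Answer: -6586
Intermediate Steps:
O(m, c) = m*(c - m)
u(p, a) = -150*a + 19*p (u(p, a) = (-151*a + 19*p) + a = -150*a + 19*p)
-u(94, O(-8, -4)) = -(-(-1200)*(-4 - 1*(-8)) + 19*94) = -(-(-1200)*(-4 + 8) + 1786) = -(-(-1200)*4 + 1786) = -(-150*(-32) + 1786) = -(4800 + 1786) = -1*6586 = -6586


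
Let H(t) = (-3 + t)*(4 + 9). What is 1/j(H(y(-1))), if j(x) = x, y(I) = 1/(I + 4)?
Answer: -3/104 ≈ -0.028846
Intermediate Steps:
y(I) = 1/(4 + I)
H(t) = -39 + 13*t (H(t) = (-3 + t)*13 = -39 + 13*t)
1/j(H(y(-1))) = 1/(-39 + 13/(4 - 1)) = 1/(-39 + 13/3) = 1/(-104/3) = -3/104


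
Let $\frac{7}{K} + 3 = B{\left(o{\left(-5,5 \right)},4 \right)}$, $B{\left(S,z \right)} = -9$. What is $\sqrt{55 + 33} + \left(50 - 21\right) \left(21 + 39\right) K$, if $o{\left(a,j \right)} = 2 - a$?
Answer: $-1015 + 2 \sqrt{22} \approx -1005.6$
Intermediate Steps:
$K = - \frac{7}{12}$ ($K = \frac{7}{-3 - 9} = \frac{7}{-12} = 7 \left(- \frac{1}{12}\right) = - \frac{7}{12} \approx -0.58333$)
$\sqrt{55 + 33} + \left(50 - 21\right) \left(21 + 39\right) K = \sqrt{55 + 33} + \left(50 - 21\right) \left(21 + 39\right) \left(- \frac{7}{12}\right) = \sqrt{88} + 29 \cdot 60 \left(- \frac{7}{12}\right) = 2 \sqrt{22} + 1740 \left(- \frac{7}{12}\right) = 2 \sqrt{22} - 1015 = -1015 + 2 \sqrt{22}$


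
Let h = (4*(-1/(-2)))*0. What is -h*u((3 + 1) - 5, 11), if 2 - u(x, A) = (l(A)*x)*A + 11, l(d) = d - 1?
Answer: 0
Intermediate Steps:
l(d) = -1 + d
u(x, A) = -9 - A*x*(-1 + A) (u(x, A) = 2 - (((-1 + A)*x)*A + 11) = 2 - ((x*(-1 + A))*A + 11) = 2 - (A*x*(-1 + A) + 11) = 2 - (11 + A*x*(-1 + A)) = 2 + (-11 - A*x*(-1 + A)) = -9 - A*x*(-1 + A))
h = 0 (h = (4*(-1*(-½)))*0 = (4*(½))*0 = 2*0 = 0)
-h*u((3 + 1) - 5, 11) = -0*(-9 - 1*11*((3 + 1) - 5)*(-1 + 11)) = -0*(-9 - 1*11*(4 - 5)*10) = -0*(-9 - 1*11*(-1)*10) = -0*(-9 + 110) = -0*101 = -1*0 = 0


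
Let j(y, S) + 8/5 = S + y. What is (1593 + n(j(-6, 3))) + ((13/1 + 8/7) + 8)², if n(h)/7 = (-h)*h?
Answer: 2370603/1225 ≈ 1935.2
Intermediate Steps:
j(y, S) = -8/5 + S + y (j(y, S) = -8/5 + (S + y) = -8/5 + S + y)
n(h) = -7*h² (n(h) = 7*((-h)*h) = 7*(-h²) = -7*h²)
(1593 + n(j(-6, 3))) + ((13/1 + 8/7) + 8)² = (1593 - 7*(-8/5 + 3 - 6)²) + ((13/1 + 8/7) + 8)² = (1593 - 7*(-23/5)²) + ((13*1 + 8*(⅐)) + 8)² = (1593 - 7*529/25) + ((13 + 8/7) + 8)² = (1593 - 3703/25) + (99/7 + 8)² = 36122/25 + (155/7)² = 36122/25 + 24025/49 = 2370603/1225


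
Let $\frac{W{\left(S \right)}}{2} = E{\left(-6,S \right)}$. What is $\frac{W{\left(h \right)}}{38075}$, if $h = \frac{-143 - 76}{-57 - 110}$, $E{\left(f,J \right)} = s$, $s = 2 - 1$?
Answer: $\frac{2}{38075} \approx 5.2528 \cdot 10^{-5}$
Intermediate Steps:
$s = 1$ ($s = 2 - 1 = 1$)
$E{\left(f,J \right)} = 1$
$h = \frac{219}{167}$ ($h = - \frac{219}{-167} = \left(-219\right) \left(- \frac{1}{167}\right) = \frac{219}{167} \approx 1.3114$)
$W{\left(S \right)} = 2$ ($W{\left(S \right)} = 2 \cdot 1 = 2$)
$\frac{W{\left(h \right)}}{38075} = \frac{2}{38075}$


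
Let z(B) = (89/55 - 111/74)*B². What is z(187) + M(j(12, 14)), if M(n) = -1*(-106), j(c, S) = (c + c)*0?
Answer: 42387/10 ≈ 4238.7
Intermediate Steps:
j(c, S) = 0 (j(c, S) = (2*c)*0 = 0)
M(n) = 106
z(B) = 13*B²/110 (z(B) = (89*(1/55) - 111*1/74)*B² = (89/55 - 3/2)*B² = 13*B²/110)
z(187) + M(j(12, 14)) = (13/110)*187² + 106 = (13/110)*34969 + 106 = 41327/10 + 106 = 42387/10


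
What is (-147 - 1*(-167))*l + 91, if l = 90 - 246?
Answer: -3029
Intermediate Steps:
l = -156
(-147 - 1*(-167))*l + 91 = (-147 - 1*(-167))*(-156) + 91 = (-147 + 167)*(-156) + 91 = 20*(-156) + 91 = -3120 + 91 = -3029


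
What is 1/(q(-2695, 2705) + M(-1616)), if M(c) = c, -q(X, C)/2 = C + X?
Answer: -1/1636 ≈ -0.00061125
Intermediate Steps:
q(X, C) = -2*C - 2*X (q(X, C) = -2*(C + X) = -2*C - 2*X)
1/(q(-2695, 2705) + M(-1616)) = 1/((-2*2705 - 2*(-2695)) - 1616) = 1/((-5410 + 5390) - 1616) = 1/(-20 - 1616) = 1/(-1636) = -1/1636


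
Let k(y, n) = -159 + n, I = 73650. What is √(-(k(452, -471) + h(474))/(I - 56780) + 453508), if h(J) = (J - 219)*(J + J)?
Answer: √1290629033995/1687 ≈ 673.42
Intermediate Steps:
h(J) = 2*J*(-219 + J) (h(J) = (-219 + J)*(2*J) = 2*J*(-219 + J))
√(-(k(452, -471) + h(474))/(I - 56780) + 453508) = √(-((-159 - 471) + 2*474*(-219 + 474))/(73650 - 56780) + 453508) = √(-(-630 + 2*474*255)/16870 + 453508) = √(-(-630 + 241740)/16870 + 453508) = √(-241110/16870 + 453508) = √(-1*24111/1687 + 453508) = √(-24111/1687 + 453508) = √(765043885/1687) = √1290629033995/1687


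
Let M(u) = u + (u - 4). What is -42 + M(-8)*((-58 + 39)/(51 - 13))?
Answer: -32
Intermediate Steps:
M(u) = -4 + 2*u (M(u) = u + (-4 + u) = -4 + 2*u)
-42 + M(-8)*((-58 + 39)/(51 - 13)) = -42 + (-4 + 2*(-8))*((-58 + 39)/(51 - 13)) = -42 + (-4 - 16)*(-19/38) = -42 - (-380)/38 = -42 - 20*(-1/2) = -42 + 10 = -32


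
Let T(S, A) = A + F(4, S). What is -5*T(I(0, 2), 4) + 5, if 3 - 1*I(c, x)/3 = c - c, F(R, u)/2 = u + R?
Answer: -145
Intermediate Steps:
F(R, u) = 2*R + 2*u (F(R, u) = 2*(u + R) = 2*(R + u) = 2*R + 2*u)
I(c, x) = 9 (I(c, x) = 9 - 3*(c - c) = 9 - 3*0 = 9 + 0 = 9)
T(S, A) = 8 + A + 2*S (T(S, A) = A + (2*4 + 2*S) = A + (8 + 2*S) = 8 + A + 2*S)
-5*T(I(0, 2), 4) + 5 = -5*(8 + 4 + 2*9) + 5 = -5*(8 + 4 + 18) + 5 = -5*30 + 5 = -150 + 5 = -145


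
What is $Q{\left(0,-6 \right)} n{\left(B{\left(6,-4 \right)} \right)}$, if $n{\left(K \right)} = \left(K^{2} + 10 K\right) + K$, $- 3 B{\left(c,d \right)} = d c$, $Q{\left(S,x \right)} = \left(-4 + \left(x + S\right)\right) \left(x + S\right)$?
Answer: $9120$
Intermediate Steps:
$Q{\left(S,x \right)} = \left(S + x\right) \left(-4 + S + x\right)$ ($Q{\left(S,x \right)} = \left(-4 + \left(S + x\right)\right) \left(S + x\right) = \left(-4 + S + x\right) \left(S + x\right) = \left(S + x\right) \left(-4 + S + x\right)$)
$B{\left(c,d \right)} = - \frac{c d}{3}$ ($B{\left(c,d \right)} = - \frac{d c}{3} = - \frac{c d}{3}$)
$n{\left(K \right)} = K^{2} + 11 K$
$Q{\left(0,-6 \right)} n{\left(B{\left(6,-4 \right)} \right)} = \left(0^{2} + \left(-6\right)^{2} - 0 - -24 + 2 \cdot 0 \left(-6\right)\right) \left(- \frac{1}{3}\right) 6 \left(-4\right) \left(11 - 2 \left(-4\right)\right) = \left(0 + 36 + 0 + 24 + 0\right) 8 \left(11 + 8\right) = 60 \cdot 8 \cdot 19 = 60 \cdot 152 = 9120$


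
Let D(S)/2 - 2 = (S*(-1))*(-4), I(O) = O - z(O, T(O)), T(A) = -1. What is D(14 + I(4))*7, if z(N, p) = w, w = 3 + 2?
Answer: 756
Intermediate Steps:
w = 5
z(N, p) = 5
I(O) = -5 + O (I(O) = O - 1*5 = O - 5 = -5 + O)
D(S) = 4 + 8*S (D(S) = 4 + 2*((S*(-1))*(-4)) = 4 + 2*(-S*(-4)) = 4 + 2*(4*S) = 4 + 8*S)
D(14 + I(4))*7 = (4 + 8*(14 + (-5 + 4)))*7 = (4 + 8*(14 - 1))*7 = (4 + 8*13)*7 = (4 + 104)*7 = 108*7 = 756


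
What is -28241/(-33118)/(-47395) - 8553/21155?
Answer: -2685124477337/6641094417910 ≈ -0.40432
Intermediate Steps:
-28241/(-33118)/(-47395) - 8553/21155 = -28241*(-1/33118)*(-1/47395) - 8553*1/21155 = (28241/33118)*(-1/47395) - 8553/21155 = -28241/1569627610 - 8553/21155 = -2685124477337/6641094417910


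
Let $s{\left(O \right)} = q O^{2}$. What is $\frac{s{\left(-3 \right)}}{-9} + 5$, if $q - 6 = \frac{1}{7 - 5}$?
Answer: $- \frac{3}{2} \approx -1.5$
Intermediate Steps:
$q = \frac{13}{2}$ ($q = 6 + \frac{1}{7 - 5} = 6 + \frac{1}{2} = \frac{13}{2} \approx 6.5$)
$s{\left(O \right)} = \frac{13 O^{2}}{2}$
$\frac{s{\left(-3 \right)}}{-9} + 5 = \frac{\frac{13}{2} \left(-3\right)^{2}}{-9} + 5 = - \frac{\frac{13}{2} \cdot 9}{9} + 5 = \left(- \frac{1}{9}\right) \frac{117}{2} + 5 = - \frac{13}{2} + 5 = - \frac{3}{2}$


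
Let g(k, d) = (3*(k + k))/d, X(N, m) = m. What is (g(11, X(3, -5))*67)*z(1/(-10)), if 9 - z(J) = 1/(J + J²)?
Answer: -266794/15 ≈ -17786.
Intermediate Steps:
z(J) = 9 - 1/(J + J²)
g(k, d) = 6*k/d (g(k, d) = (3*(2*k))/d = (6*k)/d = 6*k/d)
(g(11, X(3, -5))*67)*z(1/(-10)) = ((6*11/(-5))*67)*((-1 + 9/(-10) + 9*(1/(-10))²)/((1/(-10))*(1 + 1/(-10)))) = ((6*11*(-⅕))*67)*((-1 + 9*(-⅒) + 9*(-⅒)²)/((-⅒)*(1 - ⅒))) = (-66/5*67)*(-10*(-1 - 9/10 + 9*(1/100))/9/10) = -(-8844)*10*(-1 - 9/10 + 9/100)/9 = -(-8844)*10*(-181)/(9*100) = -4422/5*181/9 = -266794/15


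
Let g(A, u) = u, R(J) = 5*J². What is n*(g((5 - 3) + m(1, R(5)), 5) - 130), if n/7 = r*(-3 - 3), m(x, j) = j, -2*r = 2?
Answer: -5250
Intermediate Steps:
r = -1 (r = -½*2 = -1)
n = 42 (n = 7*(-(-3 - 3)) = 7*(-1*(-6)) = 7*6 = 42)
n*(g((5 - 3) + m(1, R(5)), 5) - 130) = 42*(5 - 130) = 42*(-125) = -5250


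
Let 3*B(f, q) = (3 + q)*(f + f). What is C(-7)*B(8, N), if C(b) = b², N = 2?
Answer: 3920/3 ≈ 1306.7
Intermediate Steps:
B(f, q) = 2*f*(3 + q)/3 (B(f, q) = ((3 + q)*(f + f))/3 = ((3 + q)*(2*f))/3 = (2*f*(3 + q))/3 = 2*f*(3 + q)/3)
C(-7)*B(8, N) = (-7)²*((⅔)*8*(3 + 2)) = 49*((⅔)*8*5) = 49*(80/3) = 3920/3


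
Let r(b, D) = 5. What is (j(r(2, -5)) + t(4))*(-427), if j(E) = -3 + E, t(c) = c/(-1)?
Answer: 854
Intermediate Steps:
t(c) = -c (t(c) = c*(-1) = -c)
(j(r(2, -5)) + t(4))*(-427) = ((-3 + 5) - 1*4)*(-427) = (2 - 4)*(-427) = -2*(-427) = 854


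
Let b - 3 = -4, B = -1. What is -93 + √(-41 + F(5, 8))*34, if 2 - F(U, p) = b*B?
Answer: -93 + 68*I*√10 ≈ -93.0 + 215.03*I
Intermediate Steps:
b = -1 (b = 3 - 4 = -1)
F(U, p) = 1 (F(U, p) = 2 - (-1)*(-1) = 2 - 1*1 = 2 - 1 = 1)
-93 + √(-41 + F(5, 8))*34 = -93 + √(-41 + 1)*34 = -93 + √(-40)*34 = -93 + (2*I*√10)*34 = -93 + 68*I*√10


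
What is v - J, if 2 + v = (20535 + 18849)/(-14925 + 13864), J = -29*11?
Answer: 296953/1061 ≈ 279.88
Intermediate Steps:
J = -319
v = -41506/1061 (v = -2 + (20535 + 18849)/(-14925 + 13864) = -2 + 39384/(-1061) = -2 + 39384*(-1/1061) = -2 - 39384/1061 = -41506/1061 ≈ -39.120)
v - J = -41506/1061 - 1*(-319) = -41506/1061 + 319 = 296953/1061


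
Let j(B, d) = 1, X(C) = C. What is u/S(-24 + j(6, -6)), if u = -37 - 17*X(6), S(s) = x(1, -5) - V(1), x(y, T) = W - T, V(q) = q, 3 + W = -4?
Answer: 139/3 ≈ 46.333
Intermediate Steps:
W = -7 (W = -3 - 4 = -7)
x(y, T) = -7 - T
S(s) = -3 (S(s) = (-7 - 1*(-5)) - 1*1 = (-7 + 5) - 1 = -2 - 1 = -3)
u = -139 (u = -37 - 17*6 = -37 - 102 = -139)
u/S(-24 + j(6, -6)) = -139/(-3) = -139*(-⅓) = 139/3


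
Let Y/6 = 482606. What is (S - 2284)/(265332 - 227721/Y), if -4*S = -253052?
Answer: 58857662548/256101554477 ≈ 0.22982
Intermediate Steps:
S = 63263 (S = -¼*(-253052) = 63263)
Y = 2895636 (Y = 6*482606 = 2895636)
(S - 2284)/(265332 - 227721/Y) = (63263 - 2284)/(265332 - 227721/2895636) = 60979/(265332 - 227721*1/2895636) = 60979/(265332 - 75907/965212) = 60979/(256101554477/965212) = 60979*(965212/256101554477) = 58857662548/256101554477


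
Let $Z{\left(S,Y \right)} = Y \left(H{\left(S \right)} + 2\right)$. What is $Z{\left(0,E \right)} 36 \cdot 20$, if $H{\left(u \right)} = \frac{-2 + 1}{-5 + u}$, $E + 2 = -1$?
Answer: $-4752$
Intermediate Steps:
$E = -3$ ($E = -2 - 1 = -3$)
$H{\left(u \right)} = - \frac{1}{-5 + u}$
$Z{\left(S,Y \right)} = Y \left(2 - \frac{1}{-5 + S}\right)$ ($Z{\left(S,Y \right)} = Y \left(- \frac{1}{-5 + S} + 2\right) = Y \left(2 - \frac{1}{-5 + S}\right)$)
$Z{\left(0,E \right)} 36 \cdot 20 = - \frac{3 \left(-11 + 2 \cdot 0\right)}{-5 + 0} \cdot 36 \cdot 20 = - \frac{3 \left(-11 + 0\right)}{-5} \cdot 36 \cdot 20 = \left(-3\right) \left(- \frac{1}{5}\right) \left(-11\right) 36 \cdot 20 = \left(- \frac{33}{5}\right) 36 \cdot 20 = \left(- \frac{1188}{5}\right) 20 = -4752$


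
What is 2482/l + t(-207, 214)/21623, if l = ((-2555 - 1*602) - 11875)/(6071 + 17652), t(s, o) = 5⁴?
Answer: -636581676889/162518468 ≈ -3917.0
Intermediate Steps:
t(s, o) = 625
l = -15032/23723 (l = ((-2555 - 602) - 11875)/23723 = (-3157 - 11875)*(1/23723) = -15032*1/23723 = -15032/23723 ≈ -0.63365)
2482/l + t(-207, 214)/21623 = 2482/(-15032/23723) + 625/21623 = 2482*(-23723/15032) + 625*(1/21623) = -29440243/7516 + 625/21623 = -636581676889/162518468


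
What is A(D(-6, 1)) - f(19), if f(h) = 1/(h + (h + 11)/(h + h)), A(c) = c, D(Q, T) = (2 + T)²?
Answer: 3365/376 ≈ 8.9495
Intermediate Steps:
f(h) = 1/(h + (11 + h)/(2*h)) (f(h) = 1/(h + (11 + h)/((2*h))) = 1/(h + (11 + h)*(1/(2*h))) = 1/(h + (11 + h)/(2*h)))
A(D(-6, 1)) - f(19) = (2 + 1)² - 2*19/(11 + 19 + 2*19²) = 3² - 2*19/(11 + 19 + 2*361) = 9 - 2*19/(11 + 19 + 722) = 9 - 2*19/752 = 9 - 1*19/376 = 9 - 19/376 = 3365/376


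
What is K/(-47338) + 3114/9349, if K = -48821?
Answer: 603838061/442562962 ≈ 1.3644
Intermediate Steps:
K/(-47338) + 3114/9349 = -48821/(-47338) + 3114/9349 = -48821*(-1/47338) + 3114*(1/9349) = 48821/47338 + 3114/9349 = 603838061/442562962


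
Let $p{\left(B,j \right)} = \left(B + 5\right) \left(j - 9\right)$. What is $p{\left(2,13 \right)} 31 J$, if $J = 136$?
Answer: $118048$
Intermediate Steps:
$p{\left(B,j \right)} = \left(-9 + j\right) \left(5 + B\right)$ ($p{\left(B,j \right)} = \left(5 + B\right) \left(-9 + j\right) = \left(-9 + j\right) \left(5 + B\right)$)
$p{\left(2,13 \right)} 31 J = \left(-45 - 18 + 5 \cdot 13 + 2 \cdot 13\right) 31 \cdot 136 = \left(-45 - 18 + 65 + 26\right) 31 \cdot 136 = 28 \cdot 31 \cdot 136 = 868 \cdot 136 = 118048$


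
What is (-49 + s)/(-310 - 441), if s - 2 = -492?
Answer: 539/751 ≈ 0.71771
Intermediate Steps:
s = -490 (s = 2 - 492 = -490)
(-49 + s)/(-310 - 441) = (-49 - 490)/(-310 - 441) = -539/(-751) = -539*(-1/751) = 539/751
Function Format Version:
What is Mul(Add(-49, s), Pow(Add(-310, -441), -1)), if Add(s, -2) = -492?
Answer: Rational(539, 751) ≈ 0.71771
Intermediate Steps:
s = -490 (s = Add(2, -492) = -490)
Mul(Add(-49, s), Pow(Add(-310, -441), -1)) = Mul(Add(-49, -490), Pow(Add(-310, -441), -1)) = Mul(-539, Pow(-751, -1)) = Mul(-539, Rational(-1, 751)) = Rational(539, 751)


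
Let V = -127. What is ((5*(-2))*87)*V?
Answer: 110490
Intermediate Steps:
((5*(-2))*87)*V = ((5*(-2))*87)*(-127) = -10*87*(-127) = -870*(-127) = 110490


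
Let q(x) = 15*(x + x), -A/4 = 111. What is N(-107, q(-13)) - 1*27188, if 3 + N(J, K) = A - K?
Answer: -27245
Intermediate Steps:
A = -444 (A = -4*111 = -444)
q(x) = 30*x (q(x) = 15*(2*x) = 30*x)
N(J, K) = -447 - K (N(J, K) = -3 + (-444 - K) = -447 - K)
N(-107, q(-13)) - 1*27188 = (-447 - 30*(-13)) - 1*27188 = (-447 - 1*(-390)) - 27188 = (-447 + 390) - 27188 = -57 - 27188 = -27245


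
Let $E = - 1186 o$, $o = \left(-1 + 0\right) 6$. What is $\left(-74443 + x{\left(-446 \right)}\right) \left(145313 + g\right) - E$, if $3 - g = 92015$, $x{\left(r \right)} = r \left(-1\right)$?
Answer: $-3944121213$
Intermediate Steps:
$x{\left(r \right)} = - r$
$g = -92012$ ($g = 3 - 92015 = -92012$)
$o = -6$ ($o = \left(-1\right) 6 = -6$)
$E = 7116$ ($E = \left(-1186\right) \left(-6\right) = 7116$)
$\left(-74443 + x{\left(-446 \right)}\right) \left(145313 + g\right) - E = \left(-74443 - -446\right) \left(145313 - 92012\right) - 7116 = \left(-74443 + 446\right) 53301 - 7116 = \left(-73997\right) 53301 - 7116 = -3944114097 - 7116 = -3944121213$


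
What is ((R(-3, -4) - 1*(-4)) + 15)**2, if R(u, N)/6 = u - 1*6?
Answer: 1225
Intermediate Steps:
R(u, N) = -36 + 6*u (R(u, N) = 6*(u - 1*6) = 6*(u - 6) = 6*(-6 + u) = -36 + 6*u)
((R(-3, -4) - 1*(-4)) + 15)**2 = (((-36 + 6*(-3)) - 1*(-4)) + 15)**2 = (((-36 - 18) + 4) + 15)**2 = ((-54 + 4) + 15)**2 = (-50 + 15)**2 = (-35)**2 = 1225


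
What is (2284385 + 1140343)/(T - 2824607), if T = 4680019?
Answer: 856182/463853 ≈ 1.8458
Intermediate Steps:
(2284385 + 1140343)/(T - 2824607) = (2284385 + 1140343)/(4680019 - 2824607) = 3424728/1855412 = 3424728*(1/1855412) = 856182/463853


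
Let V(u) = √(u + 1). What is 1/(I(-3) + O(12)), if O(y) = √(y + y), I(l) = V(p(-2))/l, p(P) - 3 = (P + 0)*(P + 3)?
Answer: -3/(√2 - 6*√6) ≈ 0.22586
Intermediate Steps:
p(P) = 3 + P*(3 + P) (p(P) = 3 + (P + 0)*(P + 3) = 3 + P*(3 + P))
V(u) = √(1 + u)
I(l) = √2/l (I(l) = √(1 + (3 + (-2)² + 3*(-2)))/l = √(1 + (3 + 4 - 6))/l = √(1 + 1)/l = √2/l)
O(y) = √2*√y (O(y) = √(2*y) = √2*√y)
1/(I(-3) + O(12)) = 1/(√2/(-3) + √2*√12) = 1/(√2*(-⅓) + √2*(2*√3)) = 1/(-√2/3 + 2*√6) = 1/(2*√6 - √2/3)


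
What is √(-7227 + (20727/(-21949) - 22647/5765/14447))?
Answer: I*√10934591044138554809728515/38895007985 ≈ 85.017*I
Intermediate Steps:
√(-7227 + (20727/(-21949) - 22647/5765/14447)) = √(-7227 + (20727*(-1/21949) - 22647*1/5765*(1/14447))) = √(-7227 + (-441/467 - 22647/5765*1/14447)) = √(-7227 + (-441/467 - 22647/83286955)) = √(-7227 - 36740123304/38895007985) = √(-281130962830899/38895007985) = I*√10934591044138554809728515/38895007985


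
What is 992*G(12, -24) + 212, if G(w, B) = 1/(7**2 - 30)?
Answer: 5020/19 ≈ 264.21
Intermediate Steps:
G(w, B) = 1/19 (G(w, B) = 1/(49 - 30) = 1/19)
992*G(12, -24) + 212 = 992*(1/19) + 212 = 992/19 + 212 = 5020/19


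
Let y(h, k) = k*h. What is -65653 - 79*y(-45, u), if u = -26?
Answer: -158083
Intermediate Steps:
y(h, k) = h*k
-65653 - 79*y(-45, u) = -65653 - (-3555)*(-26) = -65653 - 79*1170 = -65653 - 92430 = -158083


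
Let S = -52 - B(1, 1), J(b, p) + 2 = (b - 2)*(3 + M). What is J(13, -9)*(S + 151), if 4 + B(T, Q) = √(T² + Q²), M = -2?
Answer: 927 - 9*√2 ≈ 914.27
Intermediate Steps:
J(b, p) = -4 + b (J(b, p) = -2 + (b - 2)*(3 - 2) = -2 + (-2 + b)*1 = -2 + (-2 + b) = -4 + b)
B(T, Q) = -4 + √(Q² + T²) (B(T, Q) = -4 + √(T² + Q²) = -4 + √(Q² + T²))
S = -48 - √2 (S = -52 - (-4 + √(1² + 1²)) = -52 - (-4 + √(1 + 1)) = -52 - (-4 + √2) = -52 + (4 - √2) = -48 - √2 ≈ -49.414)
J(13, -9)*(S + 151) = (-4 + 13)*((-48 - √2) + 151) = 9*(103 - √2) = 927 - 9*√2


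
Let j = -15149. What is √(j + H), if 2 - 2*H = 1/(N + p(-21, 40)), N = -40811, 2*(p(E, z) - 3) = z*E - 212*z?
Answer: I*√3479561279202/15156 ≈ 123.08*I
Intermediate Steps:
p(E, z) = 3 - 106*z + E*z/2 (p(E, z) = 3 + (z*E - 212*z)/2 = 3 + (E*z - 212*z)/2 = 3 + (-212*z + E*z)/2 = 3 + (-106*z + E*z/2) = 3 - 106*z + E*z/2)
H = 90937/90936 (H = 1 - 1/(2*(-40811 + (3 - 106*40 + (½)*(-21)*40))) = 1 - 1/(2*(-40811 + (3 - 4240 - 420))) = 1 - 1/(2*(-40811 - 4657)) = 1 - ½/(-45468) = 1 - ½*(-1/45468) = 1 + 1/90936 = 90937/90936 ≈ 1.0000)
√(j + H) = √(-15149 + 90937/90936) = √(-1377498527/90936) = I*√3479561279202/15156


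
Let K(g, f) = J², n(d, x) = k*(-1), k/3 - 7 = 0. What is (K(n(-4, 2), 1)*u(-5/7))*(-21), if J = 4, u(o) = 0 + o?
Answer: 240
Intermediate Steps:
k = 21 (k = 21 + 3*0 = 21 + 0 = 21)
u(o) = o
n(d, x) = -21 (n(d, x) = 21*(-1) = -21)
K(g, f) = 16 (K(g, f) = 4² = 16)
(K(n(-4, 2), 1)*u(-5/7))*(-21) = (16*(-5/7))*(-21) = -80/7*(-21) = 240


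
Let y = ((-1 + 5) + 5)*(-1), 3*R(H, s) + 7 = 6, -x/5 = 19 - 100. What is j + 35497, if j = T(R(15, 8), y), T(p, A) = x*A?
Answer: 31852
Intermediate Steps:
x = 405 (x = -5*(19 - 100) = -5*(-81) = 405)
R(H, s) = -1/3 (R(H, s) = -7/3 + (1/3)*6 = -7/3 + 2 = -1/3)
y = -9 (y = (4 + 5)*(-1) = 9*(-1) = -9)
T(p, A) = 405*A
j = -3645 (j = 405*(-9) = -3645)
j + 35497 = -3645 + 35497 = 31852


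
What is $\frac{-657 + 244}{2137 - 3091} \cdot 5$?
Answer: $\frac{2065}{954} \approx 2.1646$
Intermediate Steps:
$\frac{-657 + 244}{2137 - 3091} \cdot 5 = - \frac{413}{-954} \cdot 5 = \left(-413\right) \left(- \frac{1}{954}\right) 5 = \frac{413}{954} \cdot 5 = \frac{2065}{954}$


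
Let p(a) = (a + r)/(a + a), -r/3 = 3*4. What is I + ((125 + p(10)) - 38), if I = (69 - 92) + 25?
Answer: 877/10 ≈ 87.700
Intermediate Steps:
r = -36 (r = -9*4 = -3*12 = -36)
p(a) = (-36 + a)/(2*a) (p(a) = (a - 36)/(a + a) = (-36 + a)/((2*a)) = (-36 + a)*(1/(2*a)) = (-36 + a)/(2*a))
I = 2 (I = -23 + 25 = 2)
I + ((125 + p(10)) - 38) = 2 + ((125 + (½)*(-36 + 10)/10) - 38) = 2 + ((125 + (½)*(⅒)*(-26)) - 38) = 2 + ((125 - 13/10) - 38) = 2 + (1237/10 - 38) = 2 + 857/10 = 877/10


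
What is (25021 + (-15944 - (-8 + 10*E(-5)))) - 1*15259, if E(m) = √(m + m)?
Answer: -6174 - 10*I*√10 ≈ -6174.0 - 31.623*I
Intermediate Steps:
E(m) = √2*√m (E(m) = √(2*m) = √2*√m)
(25021 + (-15944 - (-8 + 10*E(-5)))) - 1*15259 = (25021 + (-15944 - (-8 + 10*(√2*√(-5))))) - 1*15259 = (25021 + (-15944 - (-8 + 10*(√2*(I*√5))))) - 15259 = (25021 + (-15944 - (-8 + 10*(I*√10)))) - 15259 = (25021 + (-15944 - (-8 + 10*I*√10))) - 15259 = (25021 + (-15944 + (8 - 10*I*√10))) - 15259 = (25021 + (-15936 - 10*I*√10)) - 15259 = (9085 - 10*I*√10) - 15259 = -6174 - 10*I*√10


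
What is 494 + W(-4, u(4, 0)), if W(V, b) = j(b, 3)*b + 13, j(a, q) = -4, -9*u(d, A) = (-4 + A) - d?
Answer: 4531/9 ≈ 503.44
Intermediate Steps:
u(d, A) = 4/9 - A/9 + d/9 (u(d, A) = -((-4 + A) - d)/9 = -(-4 + A - d)/9 = 4/9 - A/9 + d/9)
W(V, b) = 13 - 4*b (W(V, b) = -4*b + 13 = 13 - 4*b)
494 + W(-4, u(4, 0)) = 494 + (13 - 4*(4/9 - 1/9*0 + (1/9)*4)) = 494 + (13 - 4*(4/9 + 0 + 4/9)) = 494 + (13 - 4*8/9) = 494 + (13 - 32/9) = 494 + 85/9 = 4531/9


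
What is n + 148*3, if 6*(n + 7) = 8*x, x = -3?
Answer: 433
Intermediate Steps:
n = -11 (n = -7 + (8*(-3))/6 = -7 + (1/6)*(-24) = -7 - 4 = -11)
n + 148*3 = -11 + 148*3 = -11 + 444 = 433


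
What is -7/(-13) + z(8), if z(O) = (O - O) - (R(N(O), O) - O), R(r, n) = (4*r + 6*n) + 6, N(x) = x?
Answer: -1007/13 ≈ -77.462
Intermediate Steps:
R(r, n) = 6 + 4*r + 6*n
z(O) = -6 - 9*O (z(O) = (O - O) - ((6 + 4*O + 6*O) - O) = 0 - ((6 + 10*O) - O) = 0 - (6 + 9*O) = 0 + (-6 - 9*O) = -6 - 9*O)
-7/(-13) + z(8) = -7/(-13) + (-6 - 9*8) = -7*(-1/13) + (-6 - 72) = 7/13 - 78 = -1007/13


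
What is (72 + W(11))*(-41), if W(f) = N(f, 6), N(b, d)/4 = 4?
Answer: -3608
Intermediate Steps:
N(b, d) = 16 (N(b, d) = 4*4 = 16)
W(f) = 16
(72 + W(11))*(-41) = (72 + 16)*(-41) = 88*(-41) = -3608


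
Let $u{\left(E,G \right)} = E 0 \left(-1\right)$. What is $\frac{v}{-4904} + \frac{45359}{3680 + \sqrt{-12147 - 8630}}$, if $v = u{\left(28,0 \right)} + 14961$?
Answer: $\frac{615662481383}{66513820008} - \frac{45359 i \sqrt{20777}}{13563177} \approx 9.2562 - 0.48205 i$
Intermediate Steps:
$u{\left(E,G \right)} = 0$ ($u{\left(E,G \right)} = 0 \left(-1\right) = 0$)
$v = 14961$ ($v = 0 + 14961 = 14961$)
$\frac{v}{-4904} + \frac{45359}{3680 + \sqrt{-12147 - 8630}} = \frac{14961}{-4904} + \frac{45359}{3680 + \sqrt{-12147 - 8630}} = 14961 \left(- \frac{1}{4904}\right) + \frac{45359}{3680 + \sqrt{-20777}} = - \frac{14961}{4904} + \frac{45359}{3680 + i \sqrt{20777}}$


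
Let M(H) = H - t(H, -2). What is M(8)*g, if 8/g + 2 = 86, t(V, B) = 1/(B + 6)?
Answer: 31/42 ≈ 0.73810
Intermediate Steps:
t(V, B) = 1/(6 + B)
M(H) = -1/4 + H (M(H) = H - 1/(6 - 2) = H - 1/4 = -1/4 + H)
g = 2/21 (g = 8/(-2 + 86) = 8/84 = 8*(1/84) = 2/21 ≈ 0.095238)
M(8)*g = (-1/4 + 8)*(2/21) = (31/4)*(2/21) = 31/42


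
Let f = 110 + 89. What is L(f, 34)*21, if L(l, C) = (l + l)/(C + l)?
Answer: 8358/233 ≈ 35.871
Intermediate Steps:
f = 199
L(l, C) = 2*l/(C + l) (L(l, C) = (2*l)/(C + l) = 2*l/(C + l))
L(f, 34)*21 = (2*199/(34 + 199))*21 = (2*199/233)*21 = (2*199*(1/233))*21 = (398/233)*21 = 8358/233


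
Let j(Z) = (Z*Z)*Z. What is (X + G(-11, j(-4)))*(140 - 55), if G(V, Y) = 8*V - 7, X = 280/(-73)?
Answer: -613275/73 ≈ -8401.0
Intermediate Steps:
j(Z) = Z³ (j(Z) = Z²*Z = Z³)
X = -280/73 (X = 280*(-1/73) = -280/73 ≈ -3.8356)
G(V, Y) = -7 + 8*V
(X + G(-11, j(-4)))*(140 - 55) = (-280/73 + (-7 + 8*(-11)))*(140 - 55) = (-280/73 + (-7 - 88))*85 = (-280/73 - 95)*85 = -7215/73*85 = -613275/73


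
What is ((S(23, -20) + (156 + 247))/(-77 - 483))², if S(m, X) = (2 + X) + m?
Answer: 2601/4900 ≈ 0.53082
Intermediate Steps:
S(m, X) = 2 + X + m
((S(23, -20) + (156 + 247))/(-77 - 483))² = (((2 - 20 + 23) + (156 + 247))/(-77 - 483))² = ((5 + 403)/(-560))² = (408*(-1/560))² = (-51/70)² = 2601/4900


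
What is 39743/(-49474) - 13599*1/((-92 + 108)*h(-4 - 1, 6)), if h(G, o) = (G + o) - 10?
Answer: 37059663/395792 ≈ 93.634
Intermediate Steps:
h(G, o) = -10 + G + o
39743/(-49474) - 13599*1/((-92 + 108)*h(-4 - 1, 6)) = 39743/(-49474) - 13599*1/((-92 + 108)*(-10 + (-4 - 1) + 6)) = 39743*(-1/49474) - 13599*1/(16*(-10 - 5 + 6)) = -39743/49474 - 13599/((-9*16)) = -39743/49474 - 13599/(-144) = -39743/49474 - 13599*(-1/144) = -39743/49474 + 1511/16 = 37059663/395792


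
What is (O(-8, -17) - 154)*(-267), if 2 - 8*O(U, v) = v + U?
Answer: 321735/8 ≈ 40217.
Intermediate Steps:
O(U, v) = ¼ - U/8 - v/8 (O(U, v) = ¼ - (v + U)/8 = ¼ - (U + v)/8 = ¼ + (-U/8 - v/8) = ¼ - U/8 - v/8)
(O(-8, -17) - 154)*(-267) = ((¼ - ⅛*(-8) - ⅛*(-17)) - 154)*(-267) = ((¼ + 1 + 17/8) - 154)*(-267) = (27/8 - 154)*(-267) = -1205/8*(-267) = 321735/8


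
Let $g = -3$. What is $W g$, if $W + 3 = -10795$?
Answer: $32394$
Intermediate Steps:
$W = -10798$ ($W = -3 - 10795 = -10798$)
$W g = \left(-10798\right) \left(-3\right) = 32394$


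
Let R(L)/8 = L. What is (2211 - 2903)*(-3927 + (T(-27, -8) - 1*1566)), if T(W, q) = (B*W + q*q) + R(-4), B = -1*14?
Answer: 3517436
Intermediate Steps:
R(L) = 8*L
B = -14
T(W, q) = -32 + q² - 14*W (T(W, q) = (-14*W + q*q) + 8*(-4) = (-14*W + q²) - 32 = (q² - 14*W) - 32 = -32 + q² - 14*W)
(2211 - 2903)*(-3927 + (T(-27, -8) - 1*1566)) = (2211 - 2903)*(-3927 + ((-32 + (-8)² - 14*(-27)) - 1*1566)) = -692*(-3927 + ((-32 + 64 + 378) - 1566)) = -692*(-3927 + (410 - 1566)) = -692*(-3927 - 1156) = -692*(-5083) = 3517436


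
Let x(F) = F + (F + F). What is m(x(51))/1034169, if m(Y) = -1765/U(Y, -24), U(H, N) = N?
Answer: 1765/24820056 ≈ 7.1112e-5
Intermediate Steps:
x(F) = 3*F (x(F) = F + 2*F = 3*F)
m(Y) = 1765/24 (m(Y) = -1765/(-24) = -1765*(-1/24) = 1765/24)
m(x(51))/1034169 = (1765/24)/1034169 = (1765/24)*(1/1034169) = 1765/24820056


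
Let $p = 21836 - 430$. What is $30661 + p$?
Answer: $52067$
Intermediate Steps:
$p = 21406$
$30661 + p = 30661 + 21406 = 52067$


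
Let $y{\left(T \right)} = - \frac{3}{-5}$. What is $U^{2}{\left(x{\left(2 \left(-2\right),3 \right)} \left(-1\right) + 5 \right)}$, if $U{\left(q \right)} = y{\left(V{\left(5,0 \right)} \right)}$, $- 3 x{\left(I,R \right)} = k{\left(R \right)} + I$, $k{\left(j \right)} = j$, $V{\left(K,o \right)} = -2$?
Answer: $\frac{9}{25} \approx 0.36$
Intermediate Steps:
$x{\left(I,R \right)} = - \frac{I}{3} - \frac{R}{3}$ ($x{\left(I,R \right)} = - \frac{R + I}{3} = - \frac{I + R}{3} = - \frac{I}{3} - \frac{R}{3}$)
$y{\left(T \right)} = \frac{3}{5}$ ($y{\left(T \right)} = \left(-3\right) \left(- \frac{1}{5}\right) = \frac{3}{5}$)
$U{\left(q \right)} = \frac{3}{5}$
$U^{2}{\left(x{\left(2 \left(-2\right),3 \right)} \left(-1\right) + 5 \right)} = \left(\frac{3}{5}\right)^{2} = \frac{9}{25}$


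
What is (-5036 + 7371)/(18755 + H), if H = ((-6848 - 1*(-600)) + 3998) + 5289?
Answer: 2335/21794 ≈ 0.10714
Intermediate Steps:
H = 3039 (H = ((-6848 + 600) + 3998) + 5289 = (-6248 + 3998) + 5289 = -2250 + 5289 = 3039)
(-5036 + 7371)/(18755 + H) = (-5036 + 7371)/(18755 + 3039) = 2335/21794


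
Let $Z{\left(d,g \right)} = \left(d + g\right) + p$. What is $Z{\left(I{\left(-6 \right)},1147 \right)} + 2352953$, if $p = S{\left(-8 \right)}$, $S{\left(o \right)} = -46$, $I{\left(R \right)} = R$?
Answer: $2354048$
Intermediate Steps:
$p = -46$
$Z{\left(d,g \right)} = -46 + d + g$ ($Z{\left(d,g \right)} = \left(d + g\right) - 46 = -46 + d + g$)
$Z{\left(I{\left(-6 \right)},1147 \right)} + 2352953 = \left(-46 - 6 + 1147\right) + 2352953 = 1095 + 2352953 = 2354048$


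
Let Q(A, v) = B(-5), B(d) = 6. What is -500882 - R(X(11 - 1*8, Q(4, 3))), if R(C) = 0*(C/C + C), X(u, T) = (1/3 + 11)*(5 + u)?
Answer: -500882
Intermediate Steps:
Q(A, v) = 6
X(u, T) = 170/3 + 34*u/3 (X(u, T) = (⅓ + 11)*(5 + u) = 34*(5 + u)/3 = 170/3 + 34*u/3)
R(C) = 0 (R(C) = 0*(1 + C) = 0)
-500882 - R(X(11 - 1*8, Q(4, 3))) = -500882 - 1*0 = -500882 + 0 = -500882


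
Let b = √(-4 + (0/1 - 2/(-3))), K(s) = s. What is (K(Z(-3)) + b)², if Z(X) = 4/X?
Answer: (-4 + I*√30)²/9 ≈ -1.5556 - 4.8686*I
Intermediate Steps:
b = I*√30/3 (b = √(-4 + (0*1 - 2*(-⅓))) = √(-4 + (0 + ⅔)) = √(-4 + ⅔) = √(-10/3) = I*√30/3 ≈ 1.8257*I)
(K(Z(-3)) + b)² = (4/(-3) + I*√30/3)² = (4*(-⅓) + I*√30/3)² = (-4/3 + I*√30/3)²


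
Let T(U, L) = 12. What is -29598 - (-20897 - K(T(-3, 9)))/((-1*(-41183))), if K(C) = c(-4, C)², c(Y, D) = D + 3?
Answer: -1218913312/41183 ≈ -29598.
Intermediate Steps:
c(Y, D) = 3 + D
K(C) = (3 + C)²
-29598 - (-20897 - K(T(-3, 9)))/((-1*(-41183))) = -29598 - (-20897 - (3 + 12)²)/((-1*(-41183))) = -29598 - (-20897 - 1*15²)/41183 = -29598 - (-20897 - 1*225)/41183 = -29598 - (-20897 - 225)/41183 = -29598 - (-21122)/41183 = -29598 - 1*(-21122/41183) = -29598 + 21122/41183 = -1218913312/41183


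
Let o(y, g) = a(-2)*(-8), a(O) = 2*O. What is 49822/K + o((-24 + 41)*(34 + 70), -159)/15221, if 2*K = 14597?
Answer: 1517148428/222180937 ≈ 6.8284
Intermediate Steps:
K = 14597/2 (K = (½)*14597 = 14597/2 ≈ 7298.5)
o(y, g) = 32 (o(y, g) = (2*(-2))*(-8) = -4*(-8) = 32)
49822/K + o((-24 + 41)*(34 + 70), -159)/15221 = 49822/(14597/2) + 32/15221 = 49822*(2/14597) + 32*(1/15221) = 99644/14597 + 32/15221 = 1517148428/222180937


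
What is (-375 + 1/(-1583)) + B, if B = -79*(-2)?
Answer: -343512/1583 ≈ -217.00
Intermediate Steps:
B = 158
(-375 + 1/(-1583)) + B = (-375 + 1/(-1583)) + 158 = (-375 - 1/1583) + 158 = -593626/1583 + 158 = -343512/1583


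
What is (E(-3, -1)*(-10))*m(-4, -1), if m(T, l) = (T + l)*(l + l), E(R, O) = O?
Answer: 100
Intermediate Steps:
m(T, l) = 2*l*(T + l) (m(T, l) = (T + l)*(2*l) = 2*l*(T + l))
(E(-3, -1)*(-10))*m(-4, -1) = (-1*(-10))*(2*(-1)*(-4 - 1)) = 10*(2*(-1)*(-5)) = 10*10 = 100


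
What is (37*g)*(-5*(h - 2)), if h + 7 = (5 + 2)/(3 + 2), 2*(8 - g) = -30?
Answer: 32338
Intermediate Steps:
g = 23 (g = 8 - 1/2*(-30) = 8 + 15 = 23)
h = -28/5 (h = -7 + (5 + 2)/(3 + 2) = -7 + 7/5 = -28/5 ≈ -5.6000)
(37*g)*(-5*(h - 2)) = (37*23)*(-5*(-28/5 - 2)) = 851*(-5*(-38/5)) = 851*38 = 32338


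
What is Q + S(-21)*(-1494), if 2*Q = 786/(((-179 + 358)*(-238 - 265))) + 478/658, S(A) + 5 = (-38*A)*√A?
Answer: 442576524869/59244346 - 1192212*I*√21 ≈ 7470.4 - 5.4634e+6*I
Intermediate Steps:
S(A) = -5 - 38*A^(3/2) (S(A) = -5 + (-38*A)*√A = -5 - 38*A^(3/2))
Q = 21260249/59244346 (Q = (786/(((-179 + 358)*(-238 - 265))) + 478/658)/2 = (786/((179*(-503))) + 478*(1/658))/2 = (786/(-90037) + 239/329)/2 = (786*(-1/90037) + 239/329)/2 = (-786/90037 + 239/329)/2 = (½)*(21260249/29622173) = 21260249/59244346 ≈ 0.35886)
Q + S(-21)*(-1494) = 21260249/59244346 + (-5 - (-798)*I*√21)*(-1494) = 21260249/59244346 + (-5 + 798*I*√21)*(-1494) = 21260249/59244346 + (7470 - 1192212*I*√21) = 442576524869/59244346 - 1192212*I*√21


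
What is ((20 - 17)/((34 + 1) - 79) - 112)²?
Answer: 24314761/1936 ≈ 12559.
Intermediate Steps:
((20 - 17)/((34 + 1) - 79) - 112)² = (3/(35 - 79) - 112)² = (3/(-44) - 112)² = (3*(-1/44) - 112)² = (-3/44 - 112)² = (-4931/44)² = 24314761/1936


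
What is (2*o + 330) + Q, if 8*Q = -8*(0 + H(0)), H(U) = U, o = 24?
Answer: 378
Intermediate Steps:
Q = 0 (Q = (-8*(0 + 0))/8 = (-8*0)/8 = (⅛)*0 = 0)
(2*o + 330) + Q = (2*24 + 330) + 0 = (48 + 330) + 0 = 378 + 0 = 378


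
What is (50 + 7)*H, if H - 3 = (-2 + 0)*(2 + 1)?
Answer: -171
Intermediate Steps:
H = -3 (H = 3 + (-2 + 0)*(2 + 1) = 3 - 2*3 = 3 - 6 = -3)
(50 + 7)*H = (50 + 7)*(-3) = 57*(-3) = -171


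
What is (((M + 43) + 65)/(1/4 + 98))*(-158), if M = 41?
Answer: -94168/393 ≈ -239.61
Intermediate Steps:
(((M + 43) + 65)/(1/4 + 98))*(-158) = (((41 + 43) + 65)/(1/4 + 98))*(-158) = ((84 + 65)/(¼ + 98))*(-158) = (149/(393/4))*(-158) = ((4/393)*149)*(-158) = (596/393)*(-158) = -94168/393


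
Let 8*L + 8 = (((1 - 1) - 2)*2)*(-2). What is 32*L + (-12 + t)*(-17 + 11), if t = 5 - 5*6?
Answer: 222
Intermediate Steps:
t = -25 (t = 5 - 30 = -25)
L = 0 (L = -1 + ((((1 - 1) - 2)*2)*(-2))/8 = -1 + (((0 - 2)*2)*(-2))/8 = -1 + (-2*2*(-2))/8 = -1 + (-4*(-2))/8 = -1 + (1/8)*8 = -1 + 1 = 0)
32*L + (-12 + t)*(-17 + 11) = 32*0 + (-12 - 25)*(-17 + 11) = 0 - 37*(-6) = 0 + 222 = 222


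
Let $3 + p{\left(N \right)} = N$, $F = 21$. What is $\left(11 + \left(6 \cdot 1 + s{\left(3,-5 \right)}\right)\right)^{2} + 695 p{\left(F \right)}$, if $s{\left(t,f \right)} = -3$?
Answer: $12706$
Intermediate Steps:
$p{\left(N \right)} = -3 + N$
$\left(11 + \left(6 \cdot 1 + s{\left(3,-5 \right)}\right)\right)^{2} + 695 p{\left(F \right)} = \left(11 + \left(6 \cdot 1 - 3\right)\right)^{2} + 695 \left(-3 + 21\right) = \left(11 + \left(6 - 3\right)\right)^{2} + 695 \cdot 18 = \left(11 + 3\right)^{2} + 12510 = 14^{2} + 12510 = 196 + 12510 = 12706$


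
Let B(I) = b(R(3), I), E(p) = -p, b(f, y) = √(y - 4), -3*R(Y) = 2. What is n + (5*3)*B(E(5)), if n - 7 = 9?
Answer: 16 + 45*I ≈ 16.0 + 45.0*I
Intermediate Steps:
R(Y) = -⅔ (R(Y) = -⅓*2 = -⅔)
b(f, y) = √(-4 + y)
n = 16 (n = 7 + 9 = 16)
B(I) = √(-4 + I)
n + (5*3)*B(E(5)) = 16 + (5*3)*√(-4 - 1*5) = 16 + 15*√(-4 - 5) = 16 + 15*√(-9) = 16 + 15*(3*I) = 16 + 45*I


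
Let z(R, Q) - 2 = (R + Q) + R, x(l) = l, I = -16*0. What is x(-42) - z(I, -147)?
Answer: 103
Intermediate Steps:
I = 0
z(R, Q) = 2 + Q + 2*R (z(R, Q) = 2 + ((R + Q) + R) = 2 + ((Q + R) + R) = 2 + (Q + 2*R) = 2 + Q + 2*R)
x(-42) - z(I, -147) = -42 - (2 - 147 + 2*0) = -42 - (2 - 147 + 0) = -42 - 1*(-145) = -42 + 145 = 103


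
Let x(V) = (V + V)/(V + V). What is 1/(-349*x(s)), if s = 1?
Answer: -1/349 ≈ -0.0028653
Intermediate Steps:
x(V) = 1 (x(V) = (2*V)/((2*V)) = (2*V)*(1/(2*V)) = 1)
1/(-349*x(s)) = 1/(-349*1) = 1/(-349) = -1/349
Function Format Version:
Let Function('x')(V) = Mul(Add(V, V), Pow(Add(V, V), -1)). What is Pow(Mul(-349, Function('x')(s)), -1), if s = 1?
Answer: Rational(-1, 349) ≈ -0.0028653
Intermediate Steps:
Function('x')(V) = 1 (Function('x')(V) = Mul(Mul(2, V), Pow(Mul(2, V), -1)) = Mul(Mul(2, V), Mul(Rational(1, 2), Pow(V, -1))) = 1)
Pow(Mul(-349, Function('x')(s)), -1) = Pow(Mul(-349, 1), -1) = Pow(-349, -1) = Rational(-1, 349)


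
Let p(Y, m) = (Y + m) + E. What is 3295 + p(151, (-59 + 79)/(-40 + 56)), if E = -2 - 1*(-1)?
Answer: 13785/4 ≈ 3446.3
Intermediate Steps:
E = -1 (E = -2 + 1 = -1)
p(Y, m) = -1 + Y + m (p(Y, m) = (Y + m) - 1 = -1 + Y + m)
3295 + p(151, (-59 + 79)/(-40 + 56)) = 3295 + (-1 + 151 + (-59 + 79)/(-40 + 56)) = 3295 + (-1 + 151 + 20/16) = 3295 + (-1 + 151 + 20*(1/16)) = 3295 + (-1 + 151 + 5/4) = 3295 + 605/4 = 13785/4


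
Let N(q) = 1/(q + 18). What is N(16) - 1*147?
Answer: -4997/34 ≈ -146.97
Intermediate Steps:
N(q) = 1/(18 + q)
N(16) - 1*147 = 1/(18 + 16) - 1*147 = 1/34 - 147 = -4997/34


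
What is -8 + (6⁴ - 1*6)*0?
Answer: -8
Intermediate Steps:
-8 + (6⁴ - 1*6)*0 = -8 + (1296 - 6)*0 = -8 + 1290*0 = -8 + 0 = -8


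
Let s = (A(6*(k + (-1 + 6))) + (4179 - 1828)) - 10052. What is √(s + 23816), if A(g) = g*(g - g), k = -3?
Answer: √16115 ≈ 126.94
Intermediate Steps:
A(g) = 0 (A(g) = g*0 = 0)
s = -7701 (s = (0 + (4179 - 1828)) - 10052 = (0 + 2351) - 10052 = 2351 - 10052 = -7701)
√(s + 23816) = √(-7701 + 23816) = √16115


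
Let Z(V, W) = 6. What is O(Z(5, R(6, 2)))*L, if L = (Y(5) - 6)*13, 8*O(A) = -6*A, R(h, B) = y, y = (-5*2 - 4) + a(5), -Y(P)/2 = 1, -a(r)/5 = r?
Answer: 468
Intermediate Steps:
a(r) = -5*r
Y(P) = -2 (Y(P) = -2*1 = -2)
y = -39 (y = (-5*2 - 4) - 5*5 = (-10 - 4) - 25 = -14 - 25 = -39)
R(h, B) = -39
O(A) = -3*A/4 (O(A) = (-6*A)/8 = -3*A/4)
L = -104 (L = (-2 - 6)*13 = -8*13 = -104)
O(Z(5, R(6, 2)))*L = -3/4*6*(-104) = -9/2*(-104) = 468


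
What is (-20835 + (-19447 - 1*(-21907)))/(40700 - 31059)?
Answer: -18375/9641 ≈ -1.9059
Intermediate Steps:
(-20835 + (-19447 - 1*(-21907)))/(40700 - 31059) = (-20835 + (-19447 + 21907))/9641 = (-20835 + 2460)*(1/9641) = -18375*1/9641 = -18375/9641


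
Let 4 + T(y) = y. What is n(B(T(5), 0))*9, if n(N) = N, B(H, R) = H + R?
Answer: 9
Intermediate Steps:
T(y) = -4 + y
n(B(T(5), 0))*9 = ((-4 + 5) + 0)*9 = (1 + 0)*9 = 1*9 = 9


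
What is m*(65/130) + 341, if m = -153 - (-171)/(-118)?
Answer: 62251/236 ≈ 263.78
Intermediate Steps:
m = -18225/118 (m = -153 - (-171)*(-1)/118 = -153 - 1*171/118 = -153 - 171/118 = -18225/118 ≈ -154.45)
m*(65/130) + 341 = -1184625/(118*130) + 341 = -18225/118*½ + 341 = -18225/236 + 341 = 62251/236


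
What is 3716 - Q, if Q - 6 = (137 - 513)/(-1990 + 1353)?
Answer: 2362894/637 ≈ 3709.4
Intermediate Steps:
Q = 4198/637 (Q = 6 + (137 - 513)/(-1990 + 1353) = 6 - 376/(-637) = 6 - 376*(-1/637) = 6 + 376/637 = 4198/637 ≈ 6.5903)
3716 - Q = 3716 - 1*4198/637 = 3716 - 4198/637 = 2362894/637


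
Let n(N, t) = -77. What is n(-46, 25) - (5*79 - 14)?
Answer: -458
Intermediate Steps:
n(-46, 25) - (5*79 - 14) = -77 - (5*79 - 14) = -77 - (395 - 14) = -77 - 1*381 = -77 - 381 = -458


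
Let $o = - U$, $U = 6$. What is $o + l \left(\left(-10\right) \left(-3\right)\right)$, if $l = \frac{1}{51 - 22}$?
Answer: $- \frac{144}{29} \approx -4.9655$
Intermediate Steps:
$l = \frac{1}{29} \approx 0.034483$
$o = -6$ ($o = \left(-1\right) 6 = -6$)
$o + l \left(\left(-10\right) \left(-3\right)\right) = -6 + \frac{\left(-10\right) \left(-3\right)}{29} = -6 + \frac{1}{29} \cdot 30 = -6 + \frac{30}{29} = - \frac{144}{29}$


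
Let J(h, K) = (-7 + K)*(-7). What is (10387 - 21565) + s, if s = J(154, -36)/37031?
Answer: -413932217/37031 ≈ -11178.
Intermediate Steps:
J(h, K) = 49 - 7*K
s = 301/37031 (s = (49 - 7*(-36))/37031 = (49 + 252)*(1/37031) = 301*(1/37031) = 301/37031 ≈ 0.0081283)
(10387 - 21565) + s = (10387 - 21565) + 301/37031 = -11178 + 301/37031 = -413932217/37031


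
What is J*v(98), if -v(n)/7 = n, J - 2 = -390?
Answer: 266168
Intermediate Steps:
J = -388 (J = 2 - 390 = -388)
v(n) = -7*n
J*v(98) = -(-2716)*98 = -388*(-686) = 266168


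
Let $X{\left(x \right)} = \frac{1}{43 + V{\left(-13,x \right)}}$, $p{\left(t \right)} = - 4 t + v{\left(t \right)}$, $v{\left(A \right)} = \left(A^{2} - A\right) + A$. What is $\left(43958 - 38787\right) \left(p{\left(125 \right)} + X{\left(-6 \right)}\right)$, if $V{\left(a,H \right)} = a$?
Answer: $\frac{2346346421}{30} \approx 7.8212 \cdot 10^{7}$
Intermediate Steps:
$v{\left(A \right)} = A^{2}$
$p{\left(t \right)} = t^{2} - 4 t$ ($p{\left(t \right)} = - 4 t + t^{2} = t^{2} - 4 t$)
$X{\left(x \right)} = \frac{1}{30}$ ($X{\left(x \right)} = \frac{1}{43 - 13} = \frac{1}{30}$)
$\left(43958 - 38787\right) \left(p{\left(125 \right)} + X{\left(-6 \right)}\right) = \left(43958 - 38787\right) \left(125 \left(-4 + 125\right) + \frac{1}{30}\right) = 5171 \left(125 \cdot 121 + \frac{1}{30}\right) = 5171 \left(15125 + \frac{1}{30}\right) = 5171 \cdot \frac{453751}{30} = \frac{2346346421}{30}$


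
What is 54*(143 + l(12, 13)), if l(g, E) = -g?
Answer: 7074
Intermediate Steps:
54*(143 + l(12, 13)) = 54*(143 - 1*12) = 54*(143 - 12) = 54*131 = 7074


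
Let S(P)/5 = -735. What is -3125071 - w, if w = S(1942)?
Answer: -3121396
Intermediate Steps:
S(P) = -3675 (S(P) = 5*(-735) = -3675)
w = -3675
-3125071 - w = -3125071 - 1*(-3675) = -3125071 + 3675 = -3121396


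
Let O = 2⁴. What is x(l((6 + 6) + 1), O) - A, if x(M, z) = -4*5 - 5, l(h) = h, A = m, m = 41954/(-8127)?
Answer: -161221/8127 ≈ -19.838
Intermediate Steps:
m = -41954/8127 (m = 41954*(-1/8127) = -41954/8127 ≈ -5.1623)
A = -41954/8127 ≈ -5.1623
O = 16
x(M, z) = -25 (x(M, z) = -20 - 5 = -25)
x(l((6 + 6) + 1), O) - A = -25 - 1*(-41954/8127) = -25 + 41954/8127 = -161221/8127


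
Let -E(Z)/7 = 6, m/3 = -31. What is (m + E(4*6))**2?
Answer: 18225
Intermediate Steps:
m = -93 (m = 3*(-31) = -93)
E(Z) = -42 (E(Z) = -7*6 = -42)
(m + E(4*6))**2 = (-93 - 42)**2 = (-135)**2 = 18225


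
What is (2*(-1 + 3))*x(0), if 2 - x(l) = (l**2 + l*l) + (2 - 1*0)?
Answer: 0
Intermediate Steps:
x(l) = -2*l**2 (x(l) = 2 - ((l**2 + l*l) + (2 - 1*0)) = 2 - ((l**2 + l**2) + (2 + 0)) = 2 - (2*l**2 + 2) = 2 - (2 + 2*l**2) = 2 + (-2 - 2*l**2) = -2*l**2)
(2*(-1 + 3))*x(0) = (2*(-1 + 3))*(-2*0**2) = (2*2)*(-2*0) = 4*0 = 0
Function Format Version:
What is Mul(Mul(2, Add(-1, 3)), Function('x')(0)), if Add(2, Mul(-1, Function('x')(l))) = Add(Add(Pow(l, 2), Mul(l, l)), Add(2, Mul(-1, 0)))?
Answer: 0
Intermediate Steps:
Function('x')(l) = Mul(-2, Pow(l, 2)) (Function('x')(l) = Add(2, Mul(-1, Add(Add(Pow(l, 2), Mul(l, l)), Add(2, Mul(-1, 0))))) = Add(2, Mul(-1, Add(Add(Pow(l, 2), Pow(l, 2)), Add(2, 0)))) = Add(2, Mul(-1, Add(Mul(2, Pow(l, 2)), 2))) = Add(2, Mul(-1, Add(2, Mul(2, Pow(l, 2))))) = Add(2, Add(-2, Mul(-2, Pow(l, 2)))) = Mul(-2, Pow(l, 2)))
Mul(Mul(2, Add(-1, 3)), Function('x')(0)) = Mul(Mul(2, Add(-1, 3)), Mul(-2, Pow(0, 2))) = Mul(Mul(2, 2), Mul(-2, 0)) = Mul(4, 0) = 0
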